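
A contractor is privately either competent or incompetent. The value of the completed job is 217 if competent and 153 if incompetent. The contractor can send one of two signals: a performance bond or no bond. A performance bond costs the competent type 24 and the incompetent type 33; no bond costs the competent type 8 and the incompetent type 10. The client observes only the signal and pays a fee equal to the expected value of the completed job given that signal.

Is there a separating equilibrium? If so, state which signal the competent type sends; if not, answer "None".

None

Try competent → bond, incompetent → no bond:
  If types separate, bond earns payment 217 and no bond earns 153.
  Competent: bond gives 217 − 24 = 193; no bond gives 153 − 8 = 145. No deviation. ✓
  Incompetent: no bond gives 153 − 10 = 143; bond gives 217 − 33 = 184. Would deviate. ✗
Try competent → no bond, incompetent → bond:
  If types separate, no bond earns payment 217 and bond earns 153.
  Competent: no bond gives 217 − 8 = 209; bond gives 153 − 24 = 129. No deviation. ✓
  Incompetent: bond gives 153 − 33 = 120; no bond gives 217 − 10 = 207. Would deviate. ✗
Neither assignment is incentive-compatible.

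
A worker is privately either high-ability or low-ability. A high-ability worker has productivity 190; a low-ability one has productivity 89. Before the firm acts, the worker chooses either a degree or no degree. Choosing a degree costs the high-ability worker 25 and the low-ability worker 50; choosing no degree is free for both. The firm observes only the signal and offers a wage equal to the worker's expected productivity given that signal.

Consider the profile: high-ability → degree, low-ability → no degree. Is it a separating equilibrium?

No

Under separation the firm infers type exactly: degree → high-ability (pays 190), no degree → low-ability (pays 89).
High-ability: degree gives 190 − 25 = 165; no degree gives 89 − 0 = 89. No deviation. ✓
Low-ability: no degree gives 89 − 0 = 89; degree gives 190 − 50 = 140. Would deviate. ✗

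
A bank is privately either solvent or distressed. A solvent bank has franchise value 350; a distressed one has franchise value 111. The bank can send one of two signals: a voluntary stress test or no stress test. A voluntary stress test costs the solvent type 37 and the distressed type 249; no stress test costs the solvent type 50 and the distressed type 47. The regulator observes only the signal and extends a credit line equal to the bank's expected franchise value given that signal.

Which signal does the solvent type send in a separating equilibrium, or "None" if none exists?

Try solvent → stress test, distressed → no stress test:
  Under separation the regulator infers type exactly: stress test → solvent (pays 350), no stress test → distressed (pays 111).
  Solvent: stress test gives 350 − 37 = 313; no stress test gives 111 − 50 = 61. No deviation. ✓
  Distressed: no stress test gives 111 − 47 = 64; stress test gives 350 − 249 = 101. Would deviate. ✗
Try solvent → no stress test, distressed → stress test:
  Under separation the regulator infers type exactly: no stress test → solvent (pays 350), stress test → distressed (pays 111).
  Solvent: no stress test gives 350 − 50 = 300; stress test gives 111 − 37 = 74. No deviation. ✓
  Distressed: stress test gives 111 − 249 = -138; no stress test gives 350 − 47 = 303. Would deviate. ✗
Neither assignment is incentive-compatible.

None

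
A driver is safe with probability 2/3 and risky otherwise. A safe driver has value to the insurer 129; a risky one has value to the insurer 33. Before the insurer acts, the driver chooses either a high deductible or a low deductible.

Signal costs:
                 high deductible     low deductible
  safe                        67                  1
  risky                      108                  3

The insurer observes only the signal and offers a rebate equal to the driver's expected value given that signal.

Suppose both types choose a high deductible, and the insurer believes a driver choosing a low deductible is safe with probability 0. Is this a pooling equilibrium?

At the pooled signal (high deductible) the insurer holds the prior 2/3 and pays 2/3·129 + 1/3·33 = 97. Off-path (low deductible) belief 0 gives 0·129 + 1·33 = 33.
Safe: high deductible gives 97 − 67 = 30; low deductible gives 33 − 1 = 32. Deviates. ✗
Risky: high deductible gives 97 − 108 = -11; low deductible gives 33 − 3 = 30. Deviates. ✗

No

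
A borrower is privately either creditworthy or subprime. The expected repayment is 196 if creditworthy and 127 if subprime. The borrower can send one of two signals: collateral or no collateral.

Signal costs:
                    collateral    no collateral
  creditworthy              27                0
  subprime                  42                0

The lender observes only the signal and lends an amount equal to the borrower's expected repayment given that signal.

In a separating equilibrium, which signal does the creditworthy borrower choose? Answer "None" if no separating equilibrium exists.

Try creditworthy → collateral, subprime → no collateral:
  If types separate, collateral earns payment 196 and no collateral earns 127.
  Creditworthy: collateral gives 196 − 27 = 169; no collateral gives 127 − 0 = 127. No deviation. ✓
  Subprime: no collateral gives 127 − 0 = 127; collateral gives 196 − 42 = 154. Would deviate. ✗
Try creditworthy → no collateral, subprime → collateral:
  If types separate, no collateral earns payment 196 and collateral earns 127.
  Creditworthy: no collateral gives 196 − 0 = 196; collateral gives 127 − 27 = 100. No deviation. ✓
  Subprime: collateral gives 127 − 42 = 85; no collateral gives 196 − 0 = 196. Would deviate. ✗
Neither assignment is incentive-compatible.

None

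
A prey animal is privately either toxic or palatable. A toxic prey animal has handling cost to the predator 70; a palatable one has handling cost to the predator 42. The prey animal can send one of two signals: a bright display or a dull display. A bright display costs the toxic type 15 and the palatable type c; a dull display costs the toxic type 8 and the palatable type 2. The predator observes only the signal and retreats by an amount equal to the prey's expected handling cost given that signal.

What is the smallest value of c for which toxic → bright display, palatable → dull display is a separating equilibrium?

30

Under separation: bright display → toxic (pays 70); dull display → palatable (pays 42).
Toxic: 70 − 15 = 55 ≥ 42 − 8 = 34. Holds regardless of c. ✓
Palatable: 42 − 2 ≥ 70 − c, so c ≥ 70 − 40 = 30.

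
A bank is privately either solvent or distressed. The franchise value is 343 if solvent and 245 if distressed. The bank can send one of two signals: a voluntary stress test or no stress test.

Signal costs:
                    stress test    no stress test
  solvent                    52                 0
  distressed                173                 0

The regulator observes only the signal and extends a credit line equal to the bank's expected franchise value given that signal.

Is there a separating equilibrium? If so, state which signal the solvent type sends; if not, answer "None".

stress test

Try solvent → stress test, distressed → no stress test:
  If types separate, stress test earns payment 343 and no stress test earns 245.
  Solvent: stress test gives 343 − 52 = 291; no stress test gives 245 − 0 = 245. No deviation. ✓
  Distressed: no stress test gives 245 − 0 = 245; stress test gives 343 − 173 = 170. No deviation. ✓
Both hold — the solvent type sends stress test.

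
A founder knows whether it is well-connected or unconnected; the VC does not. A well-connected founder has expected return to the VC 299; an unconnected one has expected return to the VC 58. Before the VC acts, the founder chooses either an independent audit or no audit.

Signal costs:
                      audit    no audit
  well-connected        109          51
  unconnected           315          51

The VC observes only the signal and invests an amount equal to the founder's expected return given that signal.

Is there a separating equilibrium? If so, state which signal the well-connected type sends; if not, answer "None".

audit

Try well-connected → audit, unconnected → no audit:
  If types separate, audit earns payment 299 and no audit earns 58.
  Well-connected: audit gives 299 − 109 = 190; no audit gives 58 − 51 = 7. No deviation. ✓
  Unconnected: no audit gives 58 − 51 = 7; audit gives 299 − 315 = -16. No deviation. ✓
Both hold — the well-connected type sends audit.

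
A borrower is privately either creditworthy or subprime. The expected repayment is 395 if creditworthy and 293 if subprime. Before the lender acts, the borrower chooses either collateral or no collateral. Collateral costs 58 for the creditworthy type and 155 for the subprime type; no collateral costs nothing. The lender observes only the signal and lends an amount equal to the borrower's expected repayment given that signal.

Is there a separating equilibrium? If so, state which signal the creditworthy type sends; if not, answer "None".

Try creditworthy → collateral, subprime → no collateral:
  If types separate, collateral earns payment 395 and no collateral earns 293.
  Creditworthy: collateral gives 395 − 58 = 337; no collateral gives 293 − 0 = 293. No deviation. ✓
  Subprime: no collateral gives 293 − 0 = 293; collateral gives 395 − 155 = 240. No deviation. ✓
Both hold — the creditworthy type sends collateral.

collateral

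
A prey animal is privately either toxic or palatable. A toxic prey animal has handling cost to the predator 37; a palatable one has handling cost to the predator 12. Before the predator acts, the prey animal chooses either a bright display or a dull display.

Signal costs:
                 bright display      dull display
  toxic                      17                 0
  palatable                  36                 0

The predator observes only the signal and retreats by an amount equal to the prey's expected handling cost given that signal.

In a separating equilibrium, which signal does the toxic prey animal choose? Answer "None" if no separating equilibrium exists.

bright display

Try toxic → bright display, palatable → dull display:
  If types separate, bright display earns payment 37 and dull display earns 12.
  Toxic: bright display gives 37 − 17 = 20; dull display gives 12 − 0 = 12. No deviation. ✓
  Palatable: dull display gives 12 − 0 = 12; bright display gives 37 − 36 = 1. No deviation. ✓
Both hold — the toxic type sends bright display.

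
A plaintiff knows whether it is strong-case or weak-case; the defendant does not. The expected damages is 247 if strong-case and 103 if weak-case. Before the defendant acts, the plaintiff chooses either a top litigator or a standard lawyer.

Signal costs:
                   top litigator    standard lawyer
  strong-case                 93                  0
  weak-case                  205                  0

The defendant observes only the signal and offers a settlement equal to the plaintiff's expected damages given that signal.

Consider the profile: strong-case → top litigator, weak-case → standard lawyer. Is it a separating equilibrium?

Yes

If types separate, top litigator earns payment 247 and standard lawyer earns 103.
Strong-case: top litigator gives 247 − 93 = 154; standard lawyer gives 103 − 0 = 103. No deviation. ✓
Weak-case: standard lawyer gives 103 − 0 = 103; top litigator gives 247 − 205 = 42. No deviation. ✓
Both incentive constraints hold.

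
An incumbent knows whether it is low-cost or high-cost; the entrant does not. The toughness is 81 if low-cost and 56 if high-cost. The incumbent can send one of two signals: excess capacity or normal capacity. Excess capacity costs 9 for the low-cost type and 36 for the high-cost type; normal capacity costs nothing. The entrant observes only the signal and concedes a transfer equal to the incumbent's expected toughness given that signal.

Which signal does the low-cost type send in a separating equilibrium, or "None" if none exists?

Try low-cost → excess capacity, high-cost → normal capacity:
  Under separation the entrant infers type exactly: excess capacity → low-cost (pays 81), normal capacity → high-cost (pays 56).
  Low-cost: excess capacity gives 81 − 9 = 72; normal capacity gives 56 − 0 = 56. No deviation. ✓
  High-cost: normal capacity gives 56 − 0 = 56; excess capacity gives 81 − 36 = 45. No deviation. ✓
Both hold — the low-cost type sends excess capacity.

excess capacity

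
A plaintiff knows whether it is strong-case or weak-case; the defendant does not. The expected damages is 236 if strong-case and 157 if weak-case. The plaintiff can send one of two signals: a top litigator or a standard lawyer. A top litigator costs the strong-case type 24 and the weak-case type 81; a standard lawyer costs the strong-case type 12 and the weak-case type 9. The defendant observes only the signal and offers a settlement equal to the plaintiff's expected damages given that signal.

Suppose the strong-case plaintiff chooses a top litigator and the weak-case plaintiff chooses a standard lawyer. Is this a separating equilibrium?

No

Under separation the defendant infers type exactly: top litigator → strong-case (pays 236), standard lawyer → weak-case (pays 157).
Strong-case: top litigator gives 236 − 24 = 212; standard lawyer gives 157 − 12 = 145. No deviation. ✓
Weak-case: standard lawyer gives 157 − 9 = 148; top litigator gives 236 − 81 = 155. Would deviate. ✗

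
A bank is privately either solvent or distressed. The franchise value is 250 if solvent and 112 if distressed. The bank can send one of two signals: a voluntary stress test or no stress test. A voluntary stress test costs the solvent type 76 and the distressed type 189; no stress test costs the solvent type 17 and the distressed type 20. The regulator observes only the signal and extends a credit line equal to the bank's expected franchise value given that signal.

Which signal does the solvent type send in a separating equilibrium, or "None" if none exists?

Try solvent → stress test, distressed → no stress test:
  If types separate, stress test earns payment 250 and no stress test earns 112.
  Solvent: stress test gives 250 − 76 = 174; no stress test gives 112 − 17 = 95. No deviation. ✓
  Distressed: no stress test gives 112 − 20 = 92; stress test gives 250 − 189 = 61. No deviation. ✓
Both hold — the solvent type sends stress test.

stress test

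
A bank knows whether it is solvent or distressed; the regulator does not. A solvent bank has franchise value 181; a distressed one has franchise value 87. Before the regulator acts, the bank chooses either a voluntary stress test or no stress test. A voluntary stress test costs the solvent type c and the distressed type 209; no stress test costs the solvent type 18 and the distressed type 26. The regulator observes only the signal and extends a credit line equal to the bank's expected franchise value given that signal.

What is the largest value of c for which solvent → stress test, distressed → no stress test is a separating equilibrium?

112

Under separation: stress test → solvent (pays 181); no stress test → distressed (pays 87).
Distressed: 87 − 26 = 61 ≥ 181 − 209 = -28. Holds regardless of c. ✓
Solvent: 181 − c ≥ 87 − 18, so c ≤ 181 − 69 = 112.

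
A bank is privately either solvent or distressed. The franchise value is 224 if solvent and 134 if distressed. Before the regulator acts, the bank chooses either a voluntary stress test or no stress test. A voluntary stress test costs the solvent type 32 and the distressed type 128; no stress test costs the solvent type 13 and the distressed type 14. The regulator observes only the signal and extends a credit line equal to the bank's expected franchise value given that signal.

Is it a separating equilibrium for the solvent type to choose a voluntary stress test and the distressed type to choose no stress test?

If types separate, stress test earns payment 224 and no stress test earns 134.
Solvent: stress test gives 224 − 32 = 192; no stress test gives 134 − 13 = 121. No deviation. ✓
Distressed: no stress test gives 134 − 14 = 120; stress test gives 224 − 128 = 96. No deviation. ✓
Neither type gains from mimicking the other.

Yes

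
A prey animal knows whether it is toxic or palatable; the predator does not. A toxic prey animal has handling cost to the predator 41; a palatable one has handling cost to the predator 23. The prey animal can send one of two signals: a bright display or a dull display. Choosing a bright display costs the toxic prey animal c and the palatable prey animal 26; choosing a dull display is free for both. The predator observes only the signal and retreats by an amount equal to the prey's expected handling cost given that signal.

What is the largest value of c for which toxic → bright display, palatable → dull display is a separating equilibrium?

Under separation: bright display → toxic (pays 41); dull display → palatable (pays 23).
Palatable: 23 − 0 = 23 ≥ 41 − 26 = 15. Holds regardless of c. ✓
Toxic: 41 − c ≥ 23 − 0, so c ≤ 41 − 23 = 18.

18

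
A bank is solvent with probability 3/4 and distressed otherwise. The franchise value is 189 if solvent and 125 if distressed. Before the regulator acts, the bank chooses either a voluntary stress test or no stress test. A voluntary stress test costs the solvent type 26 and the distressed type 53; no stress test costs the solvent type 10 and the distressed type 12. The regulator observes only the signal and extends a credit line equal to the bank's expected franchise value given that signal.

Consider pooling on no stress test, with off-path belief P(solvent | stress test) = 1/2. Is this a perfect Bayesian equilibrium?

Yes

On the equilibrium path (no stress test) the regulator holds the prior 3/4 and pays 3/4·189 + 1/4·125 = 173. Off-path (stress test) belief 1/2 gives 1/2·189 + 1/2·125 = 157.
Solvent: no stress test gives 173 − 10 = 163; stress test gives 157 − 26 = 131. Stays. ✓
Distressed: no stress test gives 173 − 12 = 161; stress test gives 157 − 53 = 104. Stays. ✓
Beliefs are Bayes-consistent on-path and both types best-respond.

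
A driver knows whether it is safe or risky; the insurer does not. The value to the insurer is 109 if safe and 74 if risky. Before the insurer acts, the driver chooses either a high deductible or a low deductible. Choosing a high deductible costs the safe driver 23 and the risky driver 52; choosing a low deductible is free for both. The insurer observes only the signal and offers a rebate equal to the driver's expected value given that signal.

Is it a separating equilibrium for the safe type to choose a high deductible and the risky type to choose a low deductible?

Yes

If types separate, high deductible earns payment 109 and low deductible earns 74.
Safe: high deductible gives 109 − 23 = 86; low deductible gives 74 − 0 = 74. No deviation. ✓
Risky: low deductible gives 74 − 0 = 74; high deductible gives 109 − 52 = 57. No deviation. ✓
Neither type gains from mimicking the other.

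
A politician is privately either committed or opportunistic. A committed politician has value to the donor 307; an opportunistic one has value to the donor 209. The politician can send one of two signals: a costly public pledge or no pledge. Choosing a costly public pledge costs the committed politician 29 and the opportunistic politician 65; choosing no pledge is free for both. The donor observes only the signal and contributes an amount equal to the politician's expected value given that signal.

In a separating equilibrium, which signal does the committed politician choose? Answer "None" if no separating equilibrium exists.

None

Try committed → pledge, opportunistic → no pledge:
  Under separation the donor infers type exactly: pledge → committed (pays 307), no pledge → opportunistic (pays 209).
  Committed: pledge gives 307 − 29 = 278; no pledge gives 209 − 0 = 209. No deviation. ✓
  Opportunistic: no pledge gives 209 − 0 = 209; pledge gives 307 − 65 = 242. Would deviate. ✗
Try committed → no pledge, opportunistic → pledge:
  Under separation the donor infers type exactly: no pledge → committed (pays 307), pledge → opportunistic (pays 209).
  Committed: no pledge gives 307 − 0 = 307; pledge gives 209 − 29 = 180. No deviation. ✓
  Opportunistic: pledge gives 209 − 65 = 144; no pledge gives 307 − 0 = 307. Would deviate. ✗
Neither assignment is incentive-compatible.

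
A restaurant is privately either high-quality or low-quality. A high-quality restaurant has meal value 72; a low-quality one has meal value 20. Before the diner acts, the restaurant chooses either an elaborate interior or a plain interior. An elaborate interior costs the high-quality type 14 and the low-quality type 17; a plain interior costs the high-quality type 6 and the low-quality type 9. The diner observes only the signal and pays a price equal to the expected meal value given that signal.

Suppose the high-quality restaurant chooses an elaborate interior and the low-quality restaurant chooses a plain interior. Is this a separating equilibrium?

Under separation the diner infers type exactly: elaborate interior → high-quality (pays 72), plain interior → low-quality (pays 20).
High-quality: elaborate interior gives 72 − 14 = 58; plain interior gives 20 − 6 = 14. No deviation. ✓
Low-quality: plain interior gives 20 − 9 = 11; elaborate interior gives 72 − 17 = 55. Would deviate. ✗

No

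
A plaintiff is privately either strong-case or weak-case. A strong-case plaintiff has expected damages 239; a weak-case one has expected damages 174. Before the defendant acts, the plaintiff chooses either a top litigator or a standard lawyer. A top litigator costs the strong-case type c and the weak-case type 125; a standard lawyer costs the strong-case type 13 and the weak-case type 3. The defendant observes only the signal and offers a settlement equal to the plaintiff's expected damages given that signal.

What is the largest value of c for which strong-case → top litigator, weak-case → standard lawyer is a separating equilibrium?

Under separation: top litigator → strong-case (pays 239); standard lawyer → weak-case (pays 174).
Weak-case: 174 − 3 = 171 ≥ 239 − 125 = 114. Holds regardless of c. ✓
Strong-case: 239 − c ≥ 174 − 13, so c ≤ 239 − 161 = 78.

78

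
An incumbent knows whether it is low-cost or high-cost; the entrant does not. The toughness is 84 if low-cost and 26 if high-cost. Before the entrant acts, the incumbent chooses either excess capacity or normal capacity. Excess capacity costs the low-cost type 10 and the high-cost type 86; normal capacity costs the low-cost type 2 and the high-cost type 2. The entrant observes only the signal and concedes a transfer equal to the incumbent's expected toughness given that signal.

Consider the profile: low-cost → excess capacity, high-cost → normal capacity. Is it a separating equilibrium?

Yes

If types separate, excess capacity earns payment 84 and normal capacity earns 26.
Low-cost: excess capacity gives 84 − 10 = 74; normal capacity gives 26 − 2 = 24. No deviation. ✓
High-cost: normal capacity gives 26 − 2 = 24; excess capacity gives 84 − 86 = -2. No deviation. ✓
Both incentive constraints hold.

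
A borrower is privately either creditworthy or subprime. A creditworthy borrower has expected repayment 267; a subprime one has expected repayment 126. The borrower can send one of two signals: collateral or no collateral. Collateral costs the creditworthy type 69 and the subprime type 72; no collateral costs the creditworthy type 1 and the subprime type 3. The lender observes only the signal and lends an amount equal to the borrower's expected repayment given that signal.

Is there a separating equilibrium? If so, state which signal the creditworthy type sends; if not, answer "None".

Try creditworthy → collateral, subprime → no collateral:
  If types separate, collateral earns payment 267 and no collateral earns 126.
  Creditworthy: collateral gives 267 − 69 = 198; no collateral gives 126 − 1 = 125. No deviation. ✓
  Subprime: no collateral gives 126 − 3 = 123; collateral gives 267 − 72 = 195. Would deviate. ✗
Try creditworthy → no collateral, subprime → collateral:
  If types separate, no collateral earns payment 267 and collateral earns 126.
  Creditworthy: no collateral gives 267 − 1 = 266; collateral gives 126 − 69 = 57. No deviation. ✓
  Subprime: collateral gives 126 − 72 = 54; no collateral gives 267 − 3 = 264. Would deviate. ✗
Neither assignment is incentive-compatible.

None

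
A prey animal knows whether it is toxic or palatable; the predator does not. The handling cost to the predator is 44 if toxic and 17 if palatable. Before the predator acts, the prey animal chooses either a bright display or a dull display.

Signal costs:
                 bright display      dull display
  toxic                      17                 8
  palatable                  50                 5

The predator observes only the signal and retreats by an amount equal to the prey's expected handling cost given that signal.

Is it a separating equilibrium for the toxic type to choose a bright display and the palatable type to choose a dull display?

Yes

If types separate, bright display earns payment 44 and dull display earns 17.
Toxic: bright display gives 44 − 17 = 27; dull display gives 17 − 8 = 9. No deviation. ✓
Palatable: dull display gives 17 − 5 = 12; bright display gives 44 − 50 = -6. No deviation. ✓
Neither type gains from mimicking the other.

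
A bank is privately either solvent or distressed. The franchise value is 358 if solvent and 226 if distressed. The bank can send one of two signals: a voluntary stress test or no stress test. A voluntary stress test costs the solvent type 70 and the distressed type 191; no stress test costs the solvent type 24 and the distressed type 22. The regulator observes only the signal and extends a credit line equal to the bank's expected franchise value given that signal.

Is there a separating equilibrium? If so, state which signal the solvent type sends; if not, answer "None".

stress test

Try solvent → stress test, distressed → no stress test:
  Under separation the regulator infers type exactly: stress test → solvent (pays 358), no stress test → distressed (pays 226).
  Solvent: stress test gives 358 − 70 = 288; no stress test gives 226 − 24 = 202. No deviation. ✓
  Distressed: no stress test gives 226 − 22 = 204; stress test gives 358 − 191 = 167. No deviation. ✓
Both hold — the solvent type sends stress test.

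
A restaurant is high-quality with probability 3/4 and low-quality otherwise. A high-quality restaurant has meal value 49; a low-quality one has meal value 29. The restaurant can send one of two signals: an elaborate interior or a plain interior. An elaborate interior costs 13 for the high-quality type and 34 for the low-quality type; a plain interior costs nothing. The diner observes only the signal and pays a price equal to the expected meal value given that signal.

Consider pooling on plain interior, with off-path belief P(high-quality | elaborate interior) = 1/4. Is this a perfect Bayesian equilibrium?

On the equilibrium path (plain interior) the diner holds the prior 3/4 and pays 3/4·49 + 1/4·29 = 44. Off-path (elaborate interior) belief 1/4 gives 1/4·49 + 3/4·29 = 34.
High-quality: plain interior gives 44 − 0 = 44; elaborate interior gives 34 − 13 = 21. Stays. ✓
Low-quality: plain interior gives 44 − 0 = 44; elaborate interior gives 34 − 34 = 0. Stays. ✓
Beliefs are Bayes-consistent on-path and both types best-respond.

Yes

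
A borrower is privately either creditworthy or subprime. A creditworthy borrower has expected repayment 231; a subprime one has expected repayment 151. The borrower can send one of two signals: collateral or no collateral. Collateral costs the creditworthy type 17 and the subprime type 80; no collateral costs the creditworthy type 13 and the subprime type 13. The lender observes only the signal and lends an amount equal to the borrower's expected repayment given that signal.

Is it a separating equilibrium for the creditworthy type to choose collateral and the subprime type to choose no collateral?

No

If types separate, collateral earns payment 231 and no collateral earns 151.
Creditworthy: collateral gives 231 − 17 = 214; no collateral gives 151 − 13 = 138. No deviation. ✓
Subprime: no collateral gives 151 − 13 = 138; collateral gives 231 − 80 = 151. Would deviate. ✗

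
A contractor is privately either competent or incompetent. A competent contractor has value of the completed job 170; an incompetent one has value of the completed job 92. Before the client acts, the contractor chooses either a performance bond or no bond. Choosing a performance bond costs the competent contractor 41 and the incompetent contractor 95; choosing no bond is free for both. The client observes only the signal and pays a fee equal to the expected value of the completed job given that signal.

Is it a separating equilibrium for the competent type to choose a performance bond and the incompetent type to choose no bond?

Under separation the client infers type exactly: bond → competent (pays 170), no bond → incompetent (pays 92).
Competent: bond gives 170 − 41 = 129; no bond gives 92 − 0 = 92. No deviation. ✓
Incompetent: no bond gives 92 − 0 = 92; bond gives 170 − 95 = 75. No deviation. ✓
Neither type gains from mimicking the other.

Yes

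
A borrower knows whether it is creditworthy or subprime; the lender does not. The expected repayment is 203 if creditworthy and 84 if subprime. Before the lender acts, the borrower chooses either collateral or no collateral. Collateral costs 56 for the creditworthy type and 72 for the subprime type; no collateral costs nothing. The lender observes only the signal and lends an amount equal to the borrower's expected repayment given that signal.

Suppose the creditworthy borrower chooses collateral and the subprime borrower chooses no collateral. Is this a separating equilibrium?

No

Under separation the lender infers type exactly: collateral → creditworthy (pays 203), no collateral → subprime (pays 84).
Creditworthy: collateral gives 203 − 56 = 147; no collateral gives 84 − 0 = 84. No deviation. ✓
Subprime: no collateral gives 84 − 0 = 84; collateral gives 203 − 72 = 131. Would deviate. ✗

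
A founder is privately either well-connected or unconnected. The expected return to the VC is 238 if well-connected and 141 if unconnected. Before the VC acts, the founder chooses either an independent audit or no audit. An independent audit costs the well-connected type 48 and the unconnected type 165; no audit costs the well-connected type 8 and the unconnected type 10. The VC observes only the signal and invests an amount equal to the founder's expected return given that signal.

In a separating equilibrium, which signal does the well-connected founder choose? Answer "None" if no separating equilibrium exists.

audit

Try well-connected → audit, unconnected → no audit:
  If types separate, audit earns payment 238 and no audit earns 141.
  Well-connected: audit gives 238 − 48 = 190; no audit gives 141 − 8 = 133. No deviation. ✓
  Unconnected: no audit gives 141 − 10 = 131; audit gives 238 − 165 = 73. No deviation. ✓
Both hold — the well-connected type sends audit.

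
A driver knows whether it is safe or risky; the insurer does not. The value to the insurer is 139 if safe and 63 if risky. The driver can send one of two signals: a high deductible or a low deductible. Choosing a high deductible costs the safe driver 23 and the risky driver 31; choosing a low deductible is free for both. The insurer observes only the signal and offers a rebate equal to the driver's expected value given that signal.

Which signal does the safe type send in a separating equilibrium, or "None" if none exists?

None

Try safe → high deductible, risky → low deductible:
  If types separate, high deductible earns payment 139 and low deductible earns 63.
  Safe: high deductible gives 139 − 23 = 116; low deductible gives 63 − 0 = 63. No deviation. ✓
  Risky: low deductible gives 63 − 0 = 63; high deductible gives 139 − 31 = 108. Would deviate. ✗
Try safe → low deductible, risky → high deductible:
  If types separate, low deductible earns payment 139 and high deductible earns 63.
  Safe: low deductible gives 139 − 0 = 139; high deductible gives 63 − 23 = 40. No deviation. ✓
  Risky: high deductible gives 63 − 31 = 32; low deductible gives 139 − 0 = 139. Would deviate. ✗
Neither assignment is incentive-compatible.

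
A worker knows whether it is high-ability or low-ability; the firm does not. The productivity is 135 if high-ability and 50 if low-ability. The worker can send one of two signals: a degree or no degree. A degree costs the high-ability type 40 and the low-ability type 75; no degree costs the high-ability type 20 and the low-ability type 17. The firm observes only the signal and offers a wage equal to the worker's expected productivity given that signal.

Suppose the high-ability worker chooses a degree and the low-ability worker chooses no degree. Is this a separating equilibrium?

Under separation the firm infers type exactly: degree → high-ability (pays 135), no degree → low-ability (pays 50).
High-ability: degree gives 135 − 40 = 95; no degree gives 50 − 20 = 30. No deviation. ✓
Low-ability: no degree gives 50 − 17 = 33; degree gives 135 − 75 = 60. Would deviate. ✗

No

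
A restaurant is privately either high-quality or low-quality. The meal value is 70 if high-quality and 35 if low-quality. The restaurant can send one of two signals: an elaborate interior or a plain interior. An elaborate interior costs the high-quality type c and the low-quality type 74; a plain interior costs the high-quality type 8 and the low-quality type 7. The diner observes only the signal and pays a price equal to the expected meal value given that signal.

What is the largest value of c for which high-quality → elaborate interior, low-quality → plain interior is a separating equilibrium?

Under separation: elaborate interior → high-quality (pays 70); plain interior → low-quality (pays 35).
Low-quality: 35 − 7 = 28 ≥ 70 − 74 = -4. Holds regardless of c. ✓
High-quality: 70 − c ≥ 35 − 8, so c ≤ 70 − 27 = 43.

43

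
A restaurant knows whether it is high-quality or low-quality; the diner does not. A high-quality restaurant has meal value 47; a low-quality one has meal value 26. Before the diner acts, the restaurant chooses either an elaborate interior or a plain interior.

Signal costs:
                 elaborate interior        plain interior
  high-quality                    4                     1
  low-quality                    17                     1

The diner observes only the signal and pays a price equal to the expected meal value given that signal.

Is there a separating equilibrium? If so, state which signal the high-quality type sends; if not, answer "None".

Try high-quality → elaborate interior, low-quality → plain interior:
  If types separate, elaborate interior earns payment 47 and plain interior earns 26.
  High-quality: elaborate interior gives 47 − 4 = 43; plain interior gives 26 − 1 = 25. No deviation. ✓
  Low-quality: plain interior gives 26 − 1 = 25; elaborate interior gives 47 − 17 = 30. Would deviate. ✗
Try high-quality → plain interior, low-quality → elaborate interior:
  If types separate, plain interior earns payment 47 and elaborate interior earns 26.
  High-quality: plain interior gives 47 − 1 = 46; elaborate interior gives 26 − 4 = 22. No deviation. ✓
  Low-quality: elaborate interior gives 26 − 17 = 9; plain interior gives 47 − 1 = 46. Would deviate. ✗
Neither assignment is incentive-compatible.

None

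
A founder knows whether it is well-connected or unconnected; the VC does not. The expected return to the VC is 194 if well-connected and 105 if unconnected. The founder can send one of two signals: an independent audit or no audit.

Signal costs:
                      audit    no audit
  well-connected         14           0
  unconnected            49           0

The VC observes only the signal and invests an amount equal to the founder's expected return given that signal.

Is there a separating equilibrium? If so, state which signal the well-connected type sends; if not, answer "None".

Try well-connected → audit, unconnected → no audit:
  Under separation the VC infers type exactly: audit → well-connected (pays 194), no audit → unconnected (pays 105).
  Well-connected: audit gives 194 − 14 = 180; no audit gives 105 − 0 = 105. No deviation. ✓
  Unconnected: no audit gives 105 − 0 = 105; audit gives 194 − 49 = 145. Would deviate. ✗
Try well-connected → no audit, unconnected → audit:
  Under separation the VC infers type exactly: no audit → well-connected (pays 194), audit → unconnected (pays 105).
  Well-connected: no audit gives 194 − 0 = 194; audit gives 105 − 14 = 91. No deviation. ✓
  Unconnected: audit gives 105 − 49 = 56; no audit gives 194 − 0 = 194. Would deviate. ✗
Neither assignment is incentive-compatible.

None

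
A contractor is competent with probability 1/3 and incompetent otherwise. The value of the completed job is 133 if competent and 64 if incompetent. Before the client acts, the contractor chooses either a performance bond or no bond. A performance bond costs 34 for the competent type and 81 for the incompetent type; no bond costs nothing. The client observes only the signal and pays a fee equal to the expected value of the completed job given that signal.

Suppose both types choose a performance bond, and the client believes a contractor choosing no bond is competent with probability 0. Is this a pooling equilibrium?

No

At the pooled signal (bond) the client holds the prior 1/3 and pays 1/3·133 + 2/3·64 = 87. Off-path (no bond) belief 0 gives 0·133 + 1·64 = 64.
Competent: bond gives 87 − 34 = 53; no bond gives 64 − 0 = 64. Deviates. ✗
Incompetent: bond gives 87 − 81 = 6; no bond gives 64 − 0 = 64. Deviates. ✗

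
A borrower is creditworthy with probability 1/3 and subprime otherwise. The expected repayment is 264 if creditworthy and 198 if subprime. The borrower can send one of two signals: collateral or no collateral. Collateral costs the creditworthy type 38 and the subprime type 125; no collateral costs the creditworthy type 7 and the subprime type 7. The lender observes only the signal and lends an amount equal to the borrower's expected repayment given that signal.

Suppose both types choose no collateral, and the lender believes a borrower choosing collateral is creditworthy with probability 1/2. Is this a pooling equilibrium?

At the pooled signal (no collateral) the lender holds the prior 1/3 and pays 1/3·264 + 2/3·198 = 220. Off-path (collateral) belief 1/2 gives 1/2·264 + 1/2·198 = 231.
Creditworthy: no collateral gives 220 − 7 = 213; collateral gives 231 − 38 = 193. Stays. ✓
Subprime: no collateral gives 220 − 7 = 213; collateral gives 231 − 125 = 106. Stays. ✓

Yes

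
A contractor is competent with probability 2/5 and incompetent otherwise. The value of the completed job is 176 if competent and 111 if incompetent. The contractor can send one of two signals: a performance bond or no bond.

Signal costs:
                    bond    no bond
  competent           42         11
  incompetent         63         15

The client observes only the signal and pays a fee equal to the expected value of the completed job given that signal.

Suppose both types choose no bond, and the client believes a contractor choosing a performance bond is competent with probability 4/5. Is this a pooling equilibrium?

Yes

At the pooled signal (no bond) the client holds the prior 2/5 and pays 2/5·176 + 3/5·111 = 137. Off-path (bond) belief 4/5 gives 4/5·176 + 1/5·111 = 163.
Competent: no bond gives 137 − 11 = 126; bond gives 163 − 42 = 121. Stays. ✓
Incompetent: no bond gives 137 − 15 = 122; bond gives 163 − 63 = 100. Stays. ✓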